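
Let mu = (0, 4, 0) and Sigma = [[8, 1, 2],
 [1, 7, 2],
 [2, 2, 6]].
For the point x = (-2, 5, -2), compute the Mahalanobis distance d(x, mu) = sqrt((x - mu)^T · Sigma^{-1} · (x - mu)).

Step 1 — centre the observation: (x - mu) = (-2, 1, -2).

Step 2 — invert Sigma (cofactor / det for 3×3, or solve directly):
  Sigma^{-1} = [[0.1367, -0.0072, -0.0432],
 [-0.0072, 0.1583, -0.0504],
 [-0.0432, -0.0504, 0.1978]].

Step 3 — form the quadratic (x - mu)^T · Sigma^{-1} · (x - mu):
  Sigma^{-1} · (x - mu) = (-0.1942, 0.2734, -0.3597).
  (x - mu)^T · [Sigma^{-1} · (x - mu)] = (-2)·(-0.1942) + (1)·(0.2734) + (-2)·(-0.3597) = 1.3813.

Step 4 — take square root: d = √(1.3813) ≈ 1.1753.

d(x, mu) = √(1.3813) ≈ 1.1753


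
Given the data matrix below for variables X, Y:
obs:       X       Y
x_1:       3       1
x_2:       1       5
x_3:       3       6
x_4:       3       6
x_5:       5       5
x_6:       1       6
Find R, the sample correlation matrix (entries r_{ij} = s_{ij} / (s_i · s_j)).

Step 1 — column means:
  mean(X) = (3 + 1 + 3 + 3 + 5 + 1) / 6 = 16/6 = 2.6667
  mean(Y) = (1 + 5 + 6 + 6 + 5 + 6) / 6 = 29/6 = 4.8333

Step 2 — sample variances and covariances s[i,j] = (1/(n-1)) · Σ_k (x_{k,i} - mean_i) · (x_{k,j} - mean_j), with n-1 = 5:
  s[X,X] = ((0.3333)·(0.3333) + (-1.6667)·(-1.6667) + (0.3333)·(0.3333) + (0.3333)·(0.3333) + (2.3333)·(2.3333) + (-1.6667)·(-1.6667)) / 5 = 11.3333/5 = 2.2667
  s[X,Y] = ((0.3333)·(-3.8333) + (-1.6667)·(0.1667) + (0.3333)·(1.1667) + (0.3333)·(1.1667) + (2.3333)·(0.1667) + (-1.6667)·(1.1667)) / 5 = -2.3333/5 = -0.4667
  s[Y,Y] = ((-3.8333)·(-3.8333) + (0.1667)·(0.1667) + (1.1667)·(1.1667) + (1.1667)·(1.1667) + (0.1667)·(0.1667) + (1.1667)·(1.1667)) / 5 = 18.8333/5 = 3.7667
  Sample standard deviations s_i = √(s[i,i]):
  s(X) = √(2.2667) = 1.5055
  s(Y) = √(3.7667) = 1.9408

Step 3 — r_{ij} = s_{ij} / (s_i · s_j):
  r[X,X] = 1 (diagonal).
  r[X,Y] = -0.4667 / (1.5055 · 1.9408) = -0.4667 / 2.9219 = -0.1597
  r[Y,Y] = 1 (diagonal).

R is symmetric with unit diagonal. Assembling:

R = [[1, -0.1597],
 [-0.1597, 1]]


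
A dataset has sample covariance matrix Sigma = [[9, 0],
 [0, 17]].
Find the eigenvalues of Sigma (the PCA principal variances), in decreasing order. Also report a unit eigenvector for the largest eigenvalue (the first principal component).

Step 1 — characteristic polynomial of 2×2 Sigma:
  det(Sigma - λI) = λ² - trace · λ + det = 0.
  trace = 9 + 17 = 26, det = 9·17 - (0)² = 153.
Step 2 — discriminant:
  Δ = trace² - 4·det = 676 - 612 = 64.
Step 3 — eigenvalues:
  λ = (trace ± √Δ)/2 = (26 ± 8)/2,
  λ_1 = 17,  λ_2 = 9.

Step 4 — unit eigenvector for λ_1: Sigma is diagonal, so its eigenvectors are the coordinate axes. λ_1 = 17 is the diagonal entry on the second coordinate axis, hence
  v_1 = (0, 1) (||v_1|| = 1).

λ_1 = 17,  λ_2 = 9;  v_1 ≈ (0, 1)


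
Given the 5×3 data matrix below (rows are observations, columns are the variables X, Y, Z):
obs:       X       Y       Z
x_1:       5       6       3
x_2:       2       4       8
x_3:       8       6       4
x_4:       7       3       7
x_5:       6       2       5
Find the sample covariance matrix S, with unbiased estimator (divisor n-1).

Step 1 — column means:
  mean(X) = (5 + 2 + 8 + 7 + 6) / 5 = 28/5 = 5.6
  mean(Y) = (6 + 4 + 6 + 3 + 2) / 5 = 21/5 = 4.2
  mean(Z) = (3 + 8 + 4 + 7 + 5) / 5 = 27/5 = 5.4

Step 2 — sample covariance S[i,j] = (1/(n-1)) · Σ_k (x_{k,i} - mean_i) · (x_{k,j} - mean_j), with n-1 = 4.
  S[X,X] = ((-0.6)·(-0.6) + (-3.6)·(-3.6) + (2.4)·(2.4) + (1.4)·(1.4) + (0.4)·(0.4)) / 4 = 21.2/4 = 5.3
  S[X,Y] = ((-0.6)·(1.8) + (-3.6)·(-0.2) + (2.4)·(1.8) + (1.4)·(-1.2) + (0.4)·(-2.2)) / 4 = 1.4/4 = 0.35
  S[X,Z] = ((-0.6)·(-2.4) + (-3.6)·(2.6) + (2.4)·(-1.4) + (1.4)·(1.6) + (0.4)·(-0.4)) / 4 = -9.2/4 = -2.3
  S[Y,Y] = ((1.8)·(1.8) + (-0.2)·(-0.2) + (1.8)·(1.8) + (-1.2)·(-1.2) + (-2.2)·(-2.2)) / 4 = 12.8/4 = 3.2
  S[Y,Z] = ((1.8)·(-2.4) + (-0.2)·(2.6) + (1.8)·(-1.4) + (-1.2)·(1.6) + (-2.2)·(-0.4)) / 4 = -8.4/4 = -2.1
  S[Z,Z] = ((-2.4)·(-2.4) + (2.6)·(2.6) + (-1.4)·(-1.4) + (1.6)·(1.6) + (-0.4)·(-0.4)) / 4 = 17.2/4 = 4.3

S is symmetric (S[j,i] = S[i,j]). Assembling:

S = [[5.3, 0.35, -2.3],
 [0.35, 3.2, -2.1],
 [-2.3, -2.1, 4.3]]


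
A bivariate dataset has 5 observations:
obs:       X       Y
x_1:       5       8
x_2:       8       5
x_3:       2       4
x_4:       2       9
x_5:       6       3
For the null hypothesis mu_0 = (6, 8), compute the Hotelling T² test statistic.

Step 1 — sample mean vector:
  mean(X) = (5 + 8 + 2 + 2 + 6) / 5 = 23/5 = 4.6
  mean(Y) = (8 + 5 + 4 + 9 + 3) / 5 = 29/5 = 5.8
  x̄ = (4.6, 5.8),  deviation x̄ - mu_0 = (4.6, 5.8) - (6, 8) = (-1.4, -2.2).

Step 2 — sample covariance matrix, S[i,j] = (1/(n-1)) · Σ_k (x_{k,i} - mean_i) · (x_{k,j} - mean_j), divisor n-1 = 4:
  S[X,X] = ((0.4)·(0.4) + (3.4)·(3.4) + (-2.6)·(-2.6) + (-2.6)·(-2.6) + (1.4)·(1.4)) / 4 = 27.2/4 = 6.8
  S[X,Y] = ((0.4)·(2.2) + (3.4)·(-0.8) + (-2.6)·(-1.8) + (-2.6)·(3.2) + (1.4)·(-2.8)) / 4 = -9.4/4 = -2.35
  S[Y,Y] = ((2.2)·(2.2) + (-0.8)·(-0.8) + (-1.8)·(-1.8) + (3.2)·(3.2) + (-2.8)·(-2.8)) / 4 = 26.8/4 = 6.7
  S = [[6.8, -2.35],
 [-2.35, 6.7]].

Step 3 — invert S. det(S) = 6.8·6.7 - (-2.35)² = 40.0375.
  S^{-1} = (1/det) · [[d, -b], [-b, a]] = [[0.1673, 0.0587],
 [0.0587, 0.1698]].

Step 4 — quadratic form (x̄ - mu_0)^T · S^{-1} · (x̄ - mu_0):
  S^{-1} · (x̄ - mu_0) = (-0.3634, -0.4558),
  (x̄ - mu_0)^T · [...] = (-1.4)·(-0.3634) + (-2.2)·(-0.4558) = 1.5116.

Step 5 — scale by n: T² = 5 · 1.5116 = 7.5579.

T² ≈ 7.5579


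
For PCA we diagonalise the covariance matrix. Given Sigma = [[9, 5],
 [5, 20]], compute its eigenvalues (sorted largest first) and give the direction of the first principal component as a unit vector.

Step 1 — characteristic polynomial of 2×2 Sigma:
  det(Sigma - λI) = λ² - trace · λ + det = 0.
  trace = 9 + 20 = 29, det = 9·20 - (5)² = 155.
Step 2 — discriminant:
  Δ = trace² - 4·det = 841 - 620 = 221.
Step 3 — eigenvalues:
  λ = (trace ± √Δ)/2 = (29 ± 14.8661)/2,
  λ_1 = 21.933,  λ_2 = 7.067.

Step 4 — unit eigenvector for λ_1: solve (Sigma - λ_1 I)v = 0. First row:
  (9 - 21.933)·v_x + (5)·v_y = 0, i.e. (-12.933)·v_x + (5)·v_y = 0,
  so v ∝ (b, λ_1 - a) = (5, 12.933) = u.
  ||u|| = √((5)² + (12.933)²) = √(192.2634) ≈ 13.8659,
  v_1 = u/||u|| ≈ (0.3606, 0.9327) (||v_1|| = 1).

λ_1 = 21.933,  λ_2 = 7.067;  v_1 ≈ (0.3606, 0.9327)


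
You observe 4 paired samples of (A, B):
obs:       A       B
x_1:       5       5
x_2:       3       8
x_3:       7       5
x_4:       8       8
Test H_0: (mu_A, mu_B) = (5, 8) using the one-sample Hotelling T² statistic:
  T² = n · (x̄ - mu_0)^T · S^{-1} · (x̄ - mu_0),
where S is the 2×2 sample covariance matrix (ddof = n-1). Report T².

Step 1 — sample mean vector:
  mean(A) = (5 + 3 + 7 + 8) / 4 = 23/4 = 5.75
  mean(B) = (5 + 8 + 5 + 8) / 4 = 26/4 = 6.5
  x̄ = (5.75, 6.5),  deviation x̄ - mu_0 = (5.75, 6.5) - (5, 8) = (0.75, -1.5).

Step 2 — sample covariance matrix, S[i,j] = (1/(n-1)) · Σ_k (x_{k,i} - mean_i) · (x_{k,j} - mean_j), divisor n-1 = 3:
  S[A,A] = ((-0.75)·(-0.75) + (-2.75)·(-2.75) + (1.25)·(1.25) + (2.25)·(2.25)) / 3 = 14.75/3 = 4.9167
  S[A,B] = ((-0.75)·(-1.5) + (-2.75)·(1.5) + (1.25)·(-1.5) + (2.25)·(1.5)) / 3 = -1.5/3 = -0.5
  S[B,B] = ((-1.5)·(-1.5) + (1.5)·(1.5) + (-1.5)·(-1.5) + (1.5)·(1.5)) / 3 = 9/3 = 3
  S = [[4.9167, -0.5],
 [-0.5, 3]].

Step 3 — invert S. det(S) = 4.9167·3 - (-0.5)² = 14.5.
  S^{-1} = (1/det) · [[d, -b], [-b, a]] = [[0.2069, 0.0345],
 [0.0345, 0.3391]].

Step 4 — quadratic form (x̄ - mu_0)^T · S^{-1} · (x̄ - mu_0):
  S^{-1} · (x̄ - mu_0) = (0.1034, -0.4828),
  (x̄ - mu_0)^T · [...] = (0.75)·(0.1034) + (-1.5)·(-0.4828) = 0.8017.

Step 5 — scale by n: T² = 4 · 0.8017 = 3.2069.

T² ≈ 3.2069


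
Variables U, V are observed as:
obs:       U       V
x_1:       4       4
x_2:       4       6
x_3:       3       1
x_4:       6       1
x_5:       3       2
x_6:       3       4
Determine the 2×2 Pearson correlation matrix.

Step 1 — column means:
  mean(U) = (4 + 4 + 3 + 6 + 3 + 3) / 6 = 23/6 = 3.8333
  mean(V) = (4 + 6 + 1 + 1 + 2 + 4) / 6 = 18/6 = 3

Step 2 — sample variances and covariances s[i,j] = (1/(n-1)) · Σ_k (x_{k,i} - mean_i) · (x_{k,j} - mean_j), with n-1 = 5:
  s[U,U] = ((0.1667)·(0.1667) + (0.1667)·(0.1667) + (-0.8333)·(-0.8333) + (2.1667)·(2.1667) + (-0.8333)·(-0.8333) + (-0.8333)·(-0.8333)) / 5 = 6.8333/5 = 1.3667
  s[U,V] = ((0.1667)·(1) + (0.1667)·(3) + (-0.8333)·(-2) + (2.1667)·(-2) + (-0.8333)·(-1) + (-0.8333)·(1)) / 5 = -2/5 = -0.4
  s[V,V] = ((1)·(1) + (3)·(3) + (-2)·(-2) + (-2)·(-2) + (-1)·(-1) + (1)·(1)) / 5 = 20/5 = 4
  Sample standard deviations s_i = √(s[i,i]):
  s(U) = √(1.3667) = 1.169
  s(V) = √(4) = 2

Step 3 — r_{ij} = s_{ij} / (s_i · s_j):
  r[U,U] = 1 (diagonal).
  r[U,V] = -0.4 / (1.169 · 2) = -0.4 / 2.3381 = -0.1711
  r[V,V] = 1 (diagonal).

R is symmetric with unit diagonal. Assembling:

R = [[1, -0.1711],
 [-0.1711, 1]]


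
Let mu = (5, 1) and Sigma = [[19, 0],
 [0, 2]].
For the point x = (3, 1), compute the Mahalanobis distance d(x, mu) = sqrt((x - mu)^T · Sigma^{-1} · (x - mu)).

Step 1 — centre the observation: (x - mu) = (-2, 0).

Step 2 — invert Sigma. det(Sigma) = 19·2 - (0)² = 38.
  Sigma^{-1} = (1/det) · [[d, -b], [-b, a]] = [[0.0526, 0],
 [0, 0.5]].

Step 3 — form the quadratic (x - mu)^T · Sigma^{-1} · (x - mu):
  Sigma^{-1} · (x - mu) = (-0.1053, 0).
  (x - mu)^T · [Sigma^{-1} · (x - mu)] = (-2)·(-0.1053) + (0)·(0) = 0.2105.

Step 4 — take square root: d = √(0.2105) ≈ 0.4588.

d(x, mu) = √(0.2105) ≈ 0.4588


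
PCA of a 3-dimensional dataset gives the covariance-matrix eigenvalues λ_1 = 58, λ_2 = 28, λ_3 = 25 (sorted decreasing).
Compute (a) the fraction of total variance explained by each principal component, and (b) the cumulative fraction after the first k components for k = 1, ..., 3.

Step 1 — total variance = trace(Sigma) = Σ λ_i = 58 + 28 + 25 = 111.

Step 2 — fraction explained by component i = λ_i / Σ λ:
  PC1: 58/111 = 0.5225
  PC2: 28/111 = 0.2523
  PC3: 25/111 = 0.2252

Step 3 — cumulative fraction after k components = (λ_1 + ... + λ_k) / Σ λ:
  k = 1: 58/111 = 0.5225
  k = 2: (58 + 28)/111 = 86/111 = 0.7748
  k = 3: (58 + 28 + 25)/111 = 111/111 = 1

Summary (fraction, with percent):

explained: PC1 0.5225 (52.25%), PC2 0.2523 (25.23%), PC3 0.2252 (22.52%);  cumulative: 0.5225, 0.7748, 1


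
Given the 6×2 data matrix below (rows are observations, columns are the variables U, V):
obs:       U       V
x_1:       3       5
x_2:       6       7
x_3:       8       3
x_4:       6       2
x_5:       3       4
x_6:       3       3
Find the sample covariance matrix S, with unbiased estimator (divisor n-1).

Step 1 — column means:
  mean(U) = (3 + 6 + 8 + 6 + 3 + 3) / 6 = 29/6 = 4.8333
  mean(V) = (5 + 7 + 3 + 2 + 4 + 3) / 6 = 24/6 = 4

Step 2 — sample covariance S[i,j] = (1/(n-1)) · Σ_k (x_{k,i} - mean_i) · (x_{k,j} - mean_j), with n-1 = 5.
  S[U,U] = ((-1.8333)·(-1.8333) + (1.1667)·(1.1667) + (3.1667)·(3.1667) + (1.1667)·(1.1667) + (-1.8333)·(-1.8333) + (-1.8333)·(-1.8333)) / 5 = 22.8333/5 = 4.5667
  S[U,V] = ((-1.8333)·(1) + (1.1667)·(3) + (3.1667)·(-1) + (1.1667)·(-2) + (-1.8333)·(0) + (-1.8333)·(-1)) / 5 = -2/5 = -0.4
  S[V,V] = ((1)·(1) + (3)·(3) + (-1)·(-1) + (-2)·(-2) + (0)·(0) + (-1)·(-1)) / 5 = 16/5 = 3.2

S is symmetric (S[j,i] = S[i,j]). Assembling:

S = [[4.5667, -0.4],
 [-0.4, 3.2]]


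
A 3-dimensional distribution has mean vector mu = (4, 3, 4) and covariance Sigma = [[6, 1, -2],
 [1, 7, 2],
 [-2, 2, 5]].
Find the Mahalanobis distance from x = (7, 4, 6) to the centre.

Step 1 — centre the observation: (x - mu) = (3, 1, 2).

Step 2 — invert Sigma (cofactor / det for 3×3, or solve directly):
  Sigma^{-1} = [[0.2138, -0.0621, 0.1103],
 [-0.0621, 0.1793, -0.0966],
 [0.1103, -0.0966, 0.2828]].

Step 3 — form the quadratic (x - mu)^T · Sigma^{-1} · (x - mu):
  Sigma^{-1} · (x - mu) = (0.8, -0.2, 0.8).
  (x - mu)^T · [Sigma^{-1} · (x - mu)] = (3)·(0.8) + (1)·(-0.2) + (2)·(0.8) = 3.8.

Step 4 — take square root: d = √(3.8) ≈ 1.9494.

d(x, mu) = √(3.8) ≈ 1.9494


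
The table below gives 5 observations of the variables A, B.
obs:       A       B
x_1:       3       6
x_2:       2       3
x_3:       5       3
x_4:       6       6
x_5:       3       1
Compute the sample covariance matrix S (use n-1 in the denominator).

Step 1 — column means:
  mean(A) = (3 + 2 + 5 + 6 + 3) / 5 = 19/5 = 3.8
  mean(B) = (6 + 3 + 3 + 6 + 1) / 5 = 19/5 = 3.8

Step 2 — sample covariance S[i,j] = (1/(n-1)) · Σ_k (x_{k,i} - mean_i) · (x_{k,j} - mean_j), with n-1 = 4.
  S[A,A] = ((-0.8)·(-0.8) + (-1.8)·(-1.8) + (1.2)·(1.2) + (2.2)·(2.2) + (-0.8)·(-0.8)) / 4 = 10.8/4 = 2.7
  S[A,B] = ((-0.8)·(2.2) + (-1.8)·(-0.8) + (1.2)·(-0.8) + (2.2)·(2.2) + (-0.8)·(-2.8)) / 4 = 5.8/4 = 1.45
  S[B,B] = ((2.2)·(2.2) + (-0.8)·(-0.8) + (-0.8)·(-0.8) + (2.2)·(2.2) + (-2.8)·(-2.8)) / 4 = 18.8/4 = 4.7

S is symmetric (S[j,i] = S[i,j]). Assembling:

S = [[2.7, 1.45],
 [1.45, 4.7]]


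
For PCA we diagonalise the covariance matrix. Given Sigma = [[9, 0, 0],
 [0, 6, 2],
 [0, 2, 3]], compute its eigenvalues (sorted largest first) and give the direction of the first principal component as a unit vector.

Step 1 — characteristic polynomial p(λ) = det(λI - Sigma) = λ³ - tr·λ² + c_1·λ - det, where tr = trace, c_1 = sum of the principal 2×2 minors, det = det(Sigma):
  tr = 9 + 6 + 3 = 18,
  c_1 = (9·6 - (0)²) + (9·3 - (0)²) + (6·3 - (2)²) = 54 + 27 + 14 = 95,
  det = 9·(6·3 - (2)²) - (0)·((0)·3 - (2)·(0)) + (0)·((0)·(2) - 6·(0)) = 9·(14) - (0)·(0) + (0)·(0) = 126.
  So p(λ) = λ³ - 18λ² + 95λ - 126.
Step 2 — look for an integer root (rational root theorem: any rational root is an integer divisor of 126). Testing λ = 2:
  p(2) = 8 - 72 + 190 - 126 = 0  ✓
  Dividing out (λ - 2): p(λ) = (λ - 2)(λ² - 16λ + 63).
Step 3 — remaining eigenvalues from the quadratic λ² - 16λ + 63 = 0:
  Δ = 16² - 4·63 = 256 - 252 = 4,  λ = (16 ± √4)/2 = (16 ± 2)/2 = 9 or 7.
  Sorted: λ_1 = 9,  λ_2 = 7,  λ_3 = 2  (check: sum = 18 = tr ✓).

Step 4 — unit eigenvector for λ_1 = 9: v spans the null space of (Sigma - λ_1 I), whose rows are
  r_1 = (0, 0, 0),  r_2 = (0, -3, 2),  r_3 = (0, 2, -6).
  v is orthogonal to every row, so take v ∝ r_2 × r_3 = ((-3)·(-6) - (2)·(2), (2)·(0) - (0)·(-6), (0)·(2) - (-3)·(0)) = (14, 0, 0).
  Rescale (divide by 14): u = (1, 0, 0).
  ||u|| = √((1)² + (0)² + (0)²) = √(1) = 1,  v_1 = u/||u|| ≈ (1, 0, 0) (||v_1|| = 1).

λ_1 = 9,  λ_2 = 7,  λ_3 = 2;  v_1 ≈ (1, 0, 0)


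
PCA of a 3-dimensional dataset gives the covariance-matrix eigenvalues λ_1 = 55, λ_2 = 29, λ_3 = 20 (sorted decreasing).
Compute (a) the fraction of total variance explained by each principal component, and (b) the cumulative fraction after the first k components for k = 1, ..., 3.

Step 1 — total variance = trace(Sigma) = Σ λ_i = 55 + 29 + 20 = 104.

Step 2 — fraction explained by component i = λ_i / Σ λ:
  PC1: 55/104 = 0.5288
  PC2: 29/104 = 0.2788
  PC3: 20/104 = 0.1923

Step 3 — cumulative fraction after k components = (λ_1 + ... + λ_k) / Σ λ:
  k = 1: 55/104 = 0.5288
  k = 2: (55 + 29)/104 = 84/104 = 0.8077
  k = 3: (55 + 29 + 20)/104 = 104/104 = 1

Summary (fraction, with percent):

explained: PC1 0.5288 (52.88%), PC2 0.2788 (27.88%), PC3 0.1923 (19.23%);  cumulative: 0.5288, 0.8077, 1


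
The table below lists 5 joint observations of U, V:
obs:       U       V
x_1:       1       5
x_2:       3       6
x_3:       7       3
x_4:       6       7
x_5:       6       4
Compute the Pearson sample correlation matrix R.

Step 1 — column means:
  mean(U) = (1 + 3 + 7 + 6 + 6) / 5 = 23/5 = 4.6
  mean(V) = (5 + 6 + 3 + 7 + 4) / 5 = 25/5 = 5

Step 2 — sample variances and covariances s[i,j] = (1/(n-1)) · Σ_k (x_{k,i} - mean_i) · (x_{k,j} - mean_j), with n-1 = 4:
  s[U,U] = ((-3.6)·(-3.6) + (-1.6)·(-1.6) + (2.4)·(2.4) + (1.4)·(1.4) + (1.4)·(1.4)) / 4 = 25.2/4 = 6.3
  s[U,V] = ((-3.6)·(0) + (-1.6)·(1) + (2.4)·(-2) + (1.4)·(2) + (1.4)·(-1)) / 4 = -5/4 = -1.25
  s[V,V] = ((0)·(0) + (1)·(1) + (-2)·(-2) + (2)·(2) + (-1)·(-1)) / 4 = 10/4 = 2.5
  Sample standard deviations s_i = √(s[i,i]):
  s(U) = √(6.3) = 2.51
  s(V) = √(2.5) = 1.5811

Step 3 — r_{ij} = s_{ij} / (s_i · s_j):
  r[U,U] = 1 (diagonal).
  r[U,V] = -1.25 / (2.51 · 1.5811) = -1.25 / 3.9686 = -0.315
  r[V,V] = 1 (diagonal).

R is symmetric with unit diagonal. Assembling:

R = [[1, -0.315],
 [-0.315, 1]]


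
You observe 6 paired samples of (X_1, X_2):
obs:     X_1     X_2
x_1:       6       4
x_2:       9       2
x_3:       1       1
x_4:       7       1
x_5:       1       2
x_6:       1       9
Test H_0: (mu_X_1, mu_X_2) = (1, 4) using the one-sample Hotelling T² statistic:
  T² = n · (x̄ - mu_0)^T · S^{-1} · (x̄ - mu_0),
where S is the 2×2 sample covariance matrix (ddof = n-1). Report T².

Step 1 — sample mean vector:
  mean(X_1) = (6 + 9 + 1 + 7 + 1 + 1) / 6 = 25/6 = 4.1667
  mean(X_2) = (4 + 2 + 1 + 1 + 2 + 9) / 6 = 19/6 = 3.1667
  x̄ = (4.1667, 3.1667),  deviation x̄ - mu_0 = (4.1667, 3.1667) - (1, 4) = (3.1667, -0.8333).

Step 2 — sample covariance matrix, S[i,j] = (1/(n-1)) · Σ_k (x_{k,i} - mean_i) · (x_{k,j} - mean_j), divisor n-1 = 5:
  S[X_1,X_1] = ((1.8333)·(1.8333) + (4.8333)·(4.8333) + (-3.1667)·(-3.1667) + (2.8333)·(2.8333) + (-3.1667)·(-3.1667) + (-3.1667)·(-3.1667)) / 5 = 64.8333/5 = 12.9667
  S[X_1,X_2] = ((1.8333)·(0.8333) + (4.8333)·(-1.1667) + (-3.1667)·(-2.1667) + (2.8333)·(-2.1667) + (-3.1667)·(-1.1667) + (-3.1667)·(5.8333)) / 5 = -18.1667/5 = -3.6333
  S[X_2,X_2] = ((0.8333)·(0.8333) + (-1.1667)·(-1.1667) + (-2.1667)·(-2.1667) + (-2.1667)·(-2.1667) + (-1.1667)·(-1.1667) + (5.8333)·(5.8333)) / 5 = 46.8333/5 = 9.3667
  S = [[12.9667, -3.6333],
 [-3.6333, 9.3667]].

Step 3 — invert S. det(S) = 12.9667·9.3667 - (-3.6333)² = 108.2533.
  S^{-1} = (1/det) · [[d, -b], [-b, a]] = [[0.0865, 0.0336],
 [0.0336, 0.1198]].

Step 4 — quadratic form (x̄ - mu_0)^T · S^{-1} · (x̄ - mu_0):
  S^{-1} · (x̄ - mu_0) = (0.246, 0.0065),
  (x̄ - mu_0)^T · [...] = (3.1667)·(0.246) + (-0.8333)·(0.0065) = 0.7737.

Step 5 — scale by n: T² = 6 · 0.7737 = 4.6422.

T² ≈ 4.6422


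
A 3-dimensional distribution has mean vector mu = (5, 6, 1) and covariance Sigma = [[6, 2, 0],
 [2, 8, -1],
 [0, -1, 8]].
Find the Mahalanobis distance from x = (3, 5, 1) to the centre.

Step 1 — centre the observation: (x - mu) = (-2, -1, 0).

Step 2 — invert Sigma (cofactor / det for 3×3, or solve directly):
  Sigma^{-1} = [[0.1821, -0.0462, -0.0058],
 [-0.0462, 0.1387, 0.0173],
 [-0.0058, 0.0173, 0.1272]].

Step 3 — form the quadratic (x - mu)^T · Sigma^{-1} · (x - mu):
  Sigma^{-1} · (x - mu) = (-0.3179, -0.0462, -0.0058).
  (x - mu)^T · [Sigma^{-1} · (x - mu)] = (-2)·(-0.3179) + (-1)·(-0.0462) + (0)·(-0.0058) = 0.6821.

Step 4 — take square root: d = √(0.6821) ≈ 0.8259.

d(x, mu) = √(0.6821) ≈ 0.8259


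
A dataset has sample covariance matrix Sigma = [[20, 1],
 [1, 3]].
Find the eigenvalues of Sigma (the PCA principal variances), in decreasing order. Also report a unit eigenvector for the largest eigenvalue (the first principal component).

Step 1 — characteristic polynomial of 2×2 Sigma:
  det(Sigma - λI) = λ² - trace · λ + det = 0.
  trace = 20 + 3 = 23, det = 20·3 - (1)² = 59.
Step 2 — discriminant:
  Δ = trace² - 4·det = 529 - 236 = 293.
Step 3 — eigenvalues:
  λ = (trace ± √Δ)/2 = (23 ± 17.1172)/2,
  λ_1 = 20.0586,  λ_2 = 2.9414.

Step 4 — unit eigenvector for λ_1: solve (Sigma - λ_1 I)v = 0. First row:
  (20 - 20.0586)·v_x + (1)·v_y = 0, i.e. (-0.0586)·v_x + (1)·v_y = 0,
  so v ∝ (b, λ_1 - a) = (1, 0.0586) = u.
  ||u|| = √((1)² + (0.0586)²) = √(1.0034) ≈ 1.0017,
  v_1 = u/||u|| ≈ (0.9983, 0.0585) (||v_1|| = 1).

λ_1 = 20.0586,  λ_2 = 2.9414;  v_1 ≈ (0.9983, 0.0585)


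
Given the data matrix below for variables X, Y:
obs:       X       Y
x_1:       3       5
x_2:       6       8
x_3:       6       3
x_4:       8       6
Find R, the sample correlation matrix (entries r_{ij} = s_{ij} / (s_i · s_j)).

Step 1 — column means:
  mean(X) = (3 + 6 + 6 + 8) / 4 = 23/4 = 5.75
  mean(Y) = (5 + 8 + 3 + 6) / 4 = 22/4 = 5.5

Step 2 — sample variances and covariances s[i,j] = (1/(n-1)) · Σ_k (x_{k,i} - mean_i) · (x_{k,j} - mean_j), with n-1 = 3:
  s[X,X] = ((-2.75)·(-2.75) + (0.25)·(0.25) + (0.25)·(0.25) + (2.25)·(2.25)) / 3 = 12.75/3 = 4.25
  s[X,Y] = ((-2.75)·(-0.5) + (0.25)·(2.5) + (0.25)·(-2.5) + (2.25)·(0.5)) / 3 = 2.5/3 = 0.8333
  s[Y,Y] = ((-0.5)·(-0.5) + (2.5)·(2.5) + (-2.5)·(-2.5) + (0.5)·(0.5)) / 3 = 13/3 = 4.3333
  Sample standard deviations s_i = √(s[i,i]):
  s(X) = √(4.25) = 2.0616
  s(Y) = √(4.3333) = 2.0817

Step 3 — r_{ij} = s_{ij} / (s_i · s_j):
  r[X,X] = 1 (diagonal).
  r[X,Y] = 0.8333 / (2.0616 · 2.0817) = 0.8333 / 4.2915 = 0.1942
  r[Y,Y] = 1 (diagonal).

R is symmetric with unit diagonal. Assembling:

R = [[1, 0.1942],
 [0.1942, 1]]


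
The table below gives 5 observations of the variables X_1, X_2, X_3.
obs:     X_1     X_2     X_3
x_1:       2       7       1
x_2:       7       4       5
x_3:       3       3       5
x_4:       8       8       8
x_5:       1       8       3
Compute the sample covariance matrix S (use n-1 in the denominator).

Step 1 — column means:
  mean(X_1) = (2 + 7 + 3 + 8 + 1) / 5 = 21/5 = 4.2
  mean(X_2) = (7 + 4 + 3 + 8 + 8) / 5 = 30/5 = 6
  mean(X_3) = (1 + 5 + 5 + 8 + 3) / 5 = 22/5 = 4.4

Step 2 — sample covariance S[i,j] = (1/(n-1)) · Σ_k (x_{k,i} - mean_i) · (x_{k,j} - mean_j), with n-1 = 4.
  S[X_1,X_1] = ((-2.2)·(-2.2) + (2.8)·(2.8) + (-1.2)·(-1.2) + (3.8)·(3.8) + (-3.2)·(-3.2)) / 4 = 38.8/4 = 9.7
  S[X_1,X_2] = ((-2.2)·(1) + (2.8)·(-2) + (-1.2)·(-3) + (3.8)·(2) + (-3.2)·(2)) / 4 = -3/4 = -0.75
  S[X_1,X_3] = ((-2.2)·(-3.4) + (2.8)·(0.6) + (-1.2)·(0.6) + (3.8)·(3.6) + (-3.2)·(-1.4)) / 4 = 26.6/4 = 6.65
  S[X_2,X_2] = ((1)·(1) + (-2)·(-2) + (-3)·(-3) + (2)·(2) + (2)·(2)) / 4 = 22/4 = 5.5
  S[X_2,X_3] = ((1)·(-3.4) + (-2)·(0.6) + (-3)·(0.6) + (2)·(3.6) + (2)·(-1.4)) / 4 = -2/4 = -0.5
  S[X_3,X_3] = ((-3.4)·(-3.4) + (0.6)·(0.6) + (0.6)·(0.6) + (3.6)·(3.6) + (-1.4)·(-1.4)) / 4 = 27.2/4 = 6.8

S is symmetric (S[j,i] = S[i,j]). Assembling:

S = [[9.7, -0.75, 6.65],
 [-0.75, 5.5, -0.5],
 [6.65, -0.5, 6.8]]


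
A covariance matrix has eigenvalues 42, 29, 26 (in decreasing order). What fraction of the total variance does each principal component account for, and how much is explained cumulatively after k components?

Step 1 — total variance = trace(Sigma) = Σ λ_i = 42 + 29 + 26 = 97.

Step 2 — fraction explained by component i = λ_i / Σ λ:
  PC1: 42/97 = 0.433
  PC2: 29/97 = 0.299
  PC3: 26/97 = 0.268

Step 3 — cumulative fraction after k components = (λ_1 + ... + λ_k) / Σ λ:
  k = 1: 42/97 = 0.433
  k = 2: (42 + 29)/97 = 71/97 = 0.732
  k = 3: (42 + 29 + 26)/97 = 97/97 = 1

Summary (fraction, with percent):

explained: PC1 0.433 (43.3%), PC2 0.299 (29.9%), PC3 0.268 (26.8%);  cumulative: 0.433, 0.732, 1


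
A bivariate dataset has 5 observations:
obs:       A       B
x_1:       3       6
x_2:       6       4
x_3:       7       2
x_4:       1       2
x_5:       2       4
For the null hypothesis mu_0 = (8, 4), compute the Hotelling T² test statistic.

Step 1 — sample mean vector:
  mean(A) = (3 + 6 + 7 + 1 + 2) / 5 = 19/5 = 3.8
  mean(B) = (6 + 4 + 2 + 2 + 4) / 5 = 18/5 = 3.6
  x̄ = (3.8, 3.6),  deviation x̄ - mu_0 = (3.8, 3.6) - (8, 4) = (-4.2, -0.4).

Step 2 — sample covariance matrix, S[i,j] = (1/(n-1)) · Σ_k (x_{k,i} - mean_i) · (x_{k,j} - mean_j), divisor n-1 = 4:
  S[A,A] = ((-0.8)·(-0.8) + (2.2)·(2.2) + (3.2)·(3.2) + (-2.8)·(-2.8) + (-1.8)·(-1.8)) / 4 = 26.8/4 = 6.7
  S[A,B] = ((-0.8)·(2.4) + (2.2)·(0.4) + (3.2)·(-1.6) + (-2.8)·(-1.6) + (-1.8)·(0.4)) / 4 = -2.4/4 = -0.6
  S[B,B] = ((2.4)·(2.4) + (0.4)·(0.4) + (-1.6)·(-1.6) + (-1.6)·(-1.6) + (0.4)·(0.4)) / 4 = 11.2/4 = 2.8
  S = [[6.7, -0.6],
 [-0.6, 2.8]].

Step 3 — invert S. det(S) = 6.7·2.8 - (-0.6)² = 18.4.
  S^{-1} = (1/det) · [[d, -b], [-b, a]] = [[0.1522, 0.0326],
 [0.0326, 0.3641]].

Step 4 — quadratic form (x̄ - mu_0)^T · S^{-1} · (x̄ - mu_0):
  S^{-1} · (x̄ - mu_0) = (-0.6522, -0.2826),
  (x̄ - mu_0)^T · [...] = (-4.2)·(-0.6522) + (-0.4)·(-0.2826) = 2.8522.

Step 5 — scale by n: T² = 5 · 2.8522 = 14.2609.

T² ≈ 14.2609


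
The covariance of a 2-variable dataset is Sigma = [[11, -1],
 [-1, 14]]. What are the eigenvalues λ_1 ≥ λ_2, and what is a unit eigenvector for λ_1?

Step 1 — characteristic polynomial of 2×2 Sigma:
  det(Sigma - λI) = λ² - trace · λ + det = 0.
  trace = 11 + 14 = 25, det = 11·14 - (-1)² = 153.
Step 2 — discriminant:
  Δ = trace² - 4·det = 625 - 612 = 13.
Step 3 — eigenvalues:
  λ = (trace ± √Δ)/2 = (25 ± 3.6056)/2,
  λ_1 = 14.3028,  λ_2 = 10.6972.

Step 4 — unit eigenvector for λ_1: solve (Sigma - λ_1 I)v = 0. First row:
  (11 - 14.3028)·v_x + (-1)·v_y = 0, i.e. (-3.3028)·v_x + (-1)·v_y = 0,
  so v ∝ (b, λ_1 - a) = (-1, 3.3028); multiply by -1 so the first entry is positive: u = (1, -3.3028).
  ||u|| = √((1)² + (-3.3028)²) = √(11.9083) ≈ 3.4508,
  v_1 = u/||u|| ≈ (0.2898, -0.9571) (||v_1|| = 1).

λ_1 = 14.3028,  λ_2 = 10.6972;  v_1 ≈ (0.2898, -0.9571)


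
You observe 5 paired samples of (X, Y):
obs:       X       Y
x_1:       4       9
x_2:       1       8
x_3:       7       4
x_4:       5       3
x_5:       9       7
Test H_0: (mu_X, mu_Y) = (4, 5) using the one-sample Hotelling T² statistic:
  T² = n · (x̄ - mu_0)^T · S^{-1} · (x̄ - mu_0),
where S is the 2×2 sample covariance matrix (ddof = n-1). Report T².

Step 1 — sample mean vector:
  mean(X) = (4 + 1 + 7 + 5 + 9) / 5 = 26/5 = 5.2
  mean(Y) = (9 + 8 + 4 + 3 + 7) / 5 = 31/5 = 6.2
  x̄ = (5.2, 6.2),  deviation x̄ - mu_0 = (5.2, 6.2) - (4, 5) = (1.2, 1.2).

Step 2 — sample covariance matrix, S[i,j] = (1/(n-1)) · Σ_k (x_{k,i} - mean_i) · (x_{k,j} - mean_j), divisor n-1 = 4:
  S[X,X] = ((-1.2)·(-1.2) + (-4.2)·(-4.2) + (1.8)·(1.8) + (-0.2)·(-0.2) + (3.8)·(3.8)) / 4 = 36.8/4 = 9.2
  S[X,Y] = ((-1.2)·(2.8) + (-4.2)·(1.8) + (1.8)·(-2.2) + (-0.2)·(-3.2) + (3.8)·(0.8)) / 4 = -11.2/4 = -2.8
  S[Y,Y] = ((2.8)·(2.8) + (1.8)·(1.8) + (-2.2)·(-2.2) + (-3.2)·(-3.2) + (0.8)·(0.8)) / 4 = 26.8/4 = 6.7
  S = [[9.2, -2.8],
 [-2.8, 6.7]].

Step 3 — invert S. det(S) = 9.2·6.7 - (-2.8)² = 53.8.
  S^{-1} = (1/det) · [[d, -b], [-b, a]] = [[0.1245, 0.052],
 [0.052, 0.171]].

Step 4 — quadratic form (x̄ - mu_0)^T · S^{-1} · (x̄ - mu_0):
  S^{-1} · (x̄ - mu_0) = (0.2119, 0.2677),
  (x̄ - mu_0)^T · [...] = (1.2)·(0.2119) + (1.2)·(0.2677) = 0.5755.

Step 5 — scale by n: T² = 5 · 0.5755 = 2.8773.

T² ≈ 2.8773


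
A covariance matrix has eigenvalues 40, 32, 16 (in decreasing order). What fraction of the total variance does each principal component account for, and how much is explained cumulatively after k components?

Step 1 — total variance = trace(Sigma) = Σ λ_i = 40 + 32 + 16 = 88.

Step 2 — fraction explained by component i = λ_i / Σ λ:
  PC1: 40/88 = 0.4545
  PC2: 32/88 = 0.3636
  PC3: 16/88 = 0.1818

Step 3 — cumulative fraction after k components = (λ_1 + ... + λ_k) / Σ λ:
  k = 1: 40/88 = 0.4545
  k = 2: (40 + 32)/88 = 72/88 = 0.8182
  k = 3: (40 + 32 + 16)/88 = 88/88 = 1

Summary (fraction, with percent):

explained: PC1 0.4545 (45.45%), PC2 0.3636 (36.36%), PC3 0.1818 (18.18%);  cumulative: 0.4545, 0.8182, 1


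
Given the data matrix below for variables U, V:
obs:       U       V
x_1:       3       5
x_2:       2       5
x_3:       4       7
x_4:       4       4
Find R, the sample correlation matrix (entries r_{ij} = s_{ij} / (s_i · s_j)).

Step 1 — column means:
  mean(U) = (3 + 2 + 4 + 4) / 4 = 13/4 = 3.25
  mean(V) = (5 + 5 + 7 + 4) / 4 = 21/4 = 5.25

Step 2 — sample variances and covariances s[i,j] = (1/(n-1)) · Σ_k (x_{k,i} - mean_i) · (x_{k,j} - mean_j), with n-1 = 3:
  s[U,U] = ((-0.25)·(-0.25) + (-1.25)·(-1.25) + (0.75)·(0.75) + (0.75)·(0.75)) / 3 = 2.75/3 = 0.9167
  s[U,V] = ((-0.25)·(-0.25) + (-1.25)·(-0.25) + (0.75)·(1.75) + (0.75)·(-1.25)) / 3 = 0.75/3 = 0.25
  s[V,V] = ((-0.25)·(-0.25) + (-0.25)·(-0.25) + (1.75)·(1.75) + (-1.25)·(-1.25)) / 3 = 4.75/3 = 1.5833
  Sample standard deviations s_i = √(s[i,i]):
  s(U) = √(0.9167) = 0.9574
  s(V) = √(1.5833) = 1.2583

Step 3 — r_{ij} = s_{ij} / (s_i · s_j):
  r[U,U] = 1 (diagonal).
  r[U,V] = 0.25 / (0.9574 · 1.2583) = 0.25 / 1.2047 = 0.2075
  r[V,V] = 1 (diagonal).

R is symmetric with unit diagonal. Assembling:

R = [[1, 0.2075],
 [0.2075, 1]]


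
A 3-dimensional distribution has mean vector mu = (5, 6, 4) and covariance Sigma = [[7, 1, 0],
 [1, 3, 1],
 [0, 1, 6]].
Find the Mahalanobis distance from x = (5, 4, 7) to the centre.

Step 1 — centre the observation: (x - mu) = (0, -2, 3).

Step 2 — invert Sigma (cofactor / det for 3×3, or solve directly):
  Sigma^{-1} = [[0.1504, -0.0531, 0.0088],
 [-0.0531, 0.3717, -0.0619],
 [0.0088, -0.0619, 0.177]].

Step 3 — form the quadratic (x - mu)^T · Sigma^{-1} · (x - mu):
  Sigma^{-1} · (x - mu) = (0.1327, -0.9292, 0.6549).
  (x - mu)^T · [Sigma^{-1} · (x - mu)] = (0)·(0.1327) + (-2)·(-0.9292) + (3)·(0.6549) = 3.823.

Step 4 — take square root: d = √(3.823) ≈ 1.9553.

d(x, mu) = √(3.823) ≈ 1.9553


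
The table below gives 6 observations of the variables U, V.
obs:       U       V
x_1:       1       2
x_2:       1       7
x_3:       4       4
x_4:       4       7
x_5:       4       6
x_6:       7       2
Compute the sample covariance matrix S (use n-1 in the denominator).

Step 1 — column means:
  mean(U) = (1 + 1 + 4 + 4 + 4 + 7) / 6 = 21/6 = 3.5
  mean(V) = (2 + 7 + 4 + 7 + 6 + 2) / 6 = 28/6 = 4.6667

Step 2 — sample covariance S[i,j] = (1/(n-1)) · Σ_k (x_{k,i} - mean_i) · (x_{k,j} - mean_j), with n-1 = 5.
  S[U,U] = ((-2.5)·(-2.5) + (-2.5)·(-2.5) + (0.5)·(0.5) + (0.5)·(0.5) + (0.5)·(0.5) + (3.5)·(3.5)) / 5 = 25.5/5 = 5.1
  S[U,V] = ((-2.5)·(-2.6667) + (-2.5)·(2.3333) + (0.5)·(-0.6667) + (0.5)·(2.3333) + (0.5)·(1.3333) + (3.5)·(-2.6667)) / 5 = -7/5 = -1.4
  S[V,V] = ((-2.6667)·(-2.6667) + (2.3333)·(2.3333) + (-0.6667)·(-0.6667) + (2.3333)·(2.3333) + (1.3333)·(1.3333) + (-2.6667)·(-2.6667)) / 5 = 27.3333/5 = 5.4667

S is symmetric (S[j,i] = S[i,j]). Assembling:

S = [[5.1, -1.4],
 [-1.4, 5.4667]]


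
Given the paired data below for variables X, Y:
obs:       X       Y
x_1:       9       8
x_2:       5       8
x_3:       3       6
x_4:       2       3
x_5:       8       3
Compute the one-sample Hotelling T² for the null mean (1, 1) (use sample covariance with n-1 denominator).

Step 1 — sample mean vector:
  mean(X) = (9 + 5 + 3 + 2 + 8) / 5 = 27/5 = 5.4
  mean(Y) = (8 + 8 + 6 + 3 + 3) / 5 = 28/5 = 5.6
  x̄ = (5.4, 5.6),  deviation x̄ - mu_0 = (5.4, 5.6) - (1, 1) = (4.4, 4.6).

Step 2 — sample covariance matrix, S[i,j] = (1/(n-1)) · Σ_k (x_{k,i} - mean_i) · (x_{k,j} - mean_j), divisor n-1 = 4:
  S[X,X] = ((3.6)·(3.6) + (-0.4)·(-0.4) + (-2.4)·(-2.4) + (-3.4)·(-3.4) + (2.6)·(2.6)) / 4 = 37.2/4 = 9.3
  S[X,Y] = ((3.6)·(2.4) + (-0.4)·(2.4) + (-2.4)·(0.4) + (-3.4)·(-2.6) + (2.6)·(-2.6)) / 4 = 8.8/4 = 2.2
  S[Y,Y] = ((2.4)·(2.4) + (2.4)·(2.4) + (0.4)·(0.4) + (-2.6)·(-2.6) + (-2.6)·(-2.6)) / 4 = 25.2/4 = 6.3
  S = [[9.3, 2.2],
 [2.2, 6.3]].

Step 3 — invert S. det(S) = 9.3·6.3 - (2.2)² = 53.75.
  S^{-1} = (1/det) · [[d, -b], [-b, a]] = [[0.1172, -0.0409],
 [-0.0409, 0.173]].

Step 4 — quadratic form (x̄ - mu_0)^T · S^{-1} · (x̄ - mu_0):
  S^{-1} · (x̄ - mu_0) = (0.3274, 0.6158),
  (x̄ - mu_0)^T · [...] = (4.4)·(0.3274) + (4.6)·(0.6158) = 4.2735.

Step 5 — scale by n: T² = 5 · 4.2735 = 21.3674.

T² ≈ 21.3674


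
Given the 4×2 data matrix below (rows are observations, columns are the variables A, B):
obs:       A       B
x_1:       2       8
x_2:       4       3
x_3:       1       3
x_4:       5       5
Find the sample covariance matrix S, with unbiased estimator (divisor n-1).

Step 1 — column means:
  mean(A) = (2 + 4 + 1 + 5) / 4 = 12/4 = 3
  mean(B) = (8 + 3 + 3 + 5) / 4 = 19/4 = 4.75

Step 2 — sample covariance S[i,j] = (1/(n-1)) · Σ_k (x_{k,i} - mean_i) · (x_{k,j} - mean_j), with n-1 = 3.
  S[A,A] = ((-1)·(-1) + (1)·(1) + (-2)·(-2) + (2)·(2)) / 3 = 10/3 = 3.3333
  S[A,B] = ((-1)·(3.25) + (1)·(-1.75) + (-2)·(-1.75) + (2)·(0.25)) / 3 = -1/3 = -0.3333
  S[B,B] = ((3.25)·(3.25) + (-1.75)·(-1.75) + (-1.75)·(-1.75) + (0.25)·(0.25)) / 3 = 16.75/3 = 5.5833

S is symmetric (S[j,i] = S[i,j]). Assembling:

S = [[3.3333, -0.3333],
 [-0.3333, 5.5833]]


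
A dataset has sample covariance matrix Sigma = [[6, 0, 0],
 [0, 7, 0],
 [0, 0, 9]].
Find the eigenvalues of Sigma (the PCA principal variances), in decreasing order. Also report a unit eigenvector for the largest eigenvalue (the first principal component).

Step 1 — characteristic polynomial p(λ) = det(λI - Sigma) = λ³ - tr·λ² + c_1·λ - det, where tr = trace, c_1 = sum of the principal 2×2 minors, det = det(Sigma):
  tr = 6 + 7 + 9 = 22,
  c_1 = (6·7 - (0)²) + (6·9 - (0)²) + (7·9 - (0)²) = 42 + 54 + 63 = 159,
  det = 6·(7·9 - (0)²) - (0)·((0)·9 - (0)·(0)) + (0)·((0)·(0) - 7·(0)) = 6·(63) - (0)·(0) + (0)·(0) = 378.
  So p(λ) = λ³ - 22λ² + 159λ - 378.
Step 2 — look for an integer root (rational root theorem: any rational root is an integer divisor of 378). Testing λ = 6:
  p(6) = 216 - 792 + 954 - 378 = 0  ✓
  Dividing out (λ - 6): p(λ) = (λ - 6)(λ² - 16λ + 63).
Step 3 — remaining eigenvalues from the quadratic λ² - 16λ + 63 = 0:
  Δ = 16² - 4·63 = 256 - 252 = 4,  λ = (16 ± √4)/2 = (16 ± 2)/2 = 9 or 7.
  Sorted: λ_1 = 9,  λ_2 = 7,  λ_3 = 6  (check: sum = 22 = tr ✓).

Step 4 — unit eigenvector for λ_1 = 9: v spans the null space of (Sigma - λ_1 I), whose rows are
  r_1 = (-3, 0, 0),  r_2 = (0, -2, 0),  r_3 = (0, 0, 0).
  v is orthogonal to every row, so take v ∝ r_1 × r_2 = ((0)·(0) - (0)·(-2), (0)·(0) - (-3)·(0), (-3)·(-2) - (0)·(0)) = (0, 0, 6).
  Rescale (divide by 6): u = (0, 0, 1).
  ||u|| = √((0)² + (0)² + (1)²) = √(1) = 1,  v_1 = u/||u|| ≈ (0, 0, 1) (||v_1|| = 1).

λ_1 = 9,  λ_2 = 7,  λ_3 = 6;  v_1 ≈ (0, 0, 1)


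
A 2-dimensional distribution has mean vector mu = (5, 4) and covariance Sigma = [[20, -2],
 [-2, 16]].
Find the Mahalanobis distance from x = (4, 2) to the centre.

Step 1 — centre the observation: (x - mu) = (-1, -2).

Step 2 — invert Sigma. det(Sigma) = 20·16 - (-2)² = 316.
  Sigma^{-1} = (1/det) · [[d, -b], [-b, a]] = [[0.0506, 0.0063],
 [0.0063, 0.0633]].

Step 3 — form the quadratic (x - mu)^T · Sigma^{-1} · (x - mu):
  Sigma^{-1} · (x - mu) = (-0.0633, -0.1329).
  (x - mu)^T · [Sigma^{-1} · (x - mu)] = (-1)·(-0.0633) + (-2)·(-0.1329) = 0.3291.

Step 4 — take square root: d = √(0.3291) ≈ 0.5737.

d(x, mu) = √(0.3291) ≈ 0.5737


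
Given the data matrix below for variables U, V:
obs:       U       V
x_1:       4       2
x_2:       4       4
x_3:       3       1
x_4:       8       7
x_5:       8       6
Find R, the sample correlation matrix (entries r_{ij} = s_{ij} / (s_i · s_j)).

Step 1 — column means:
  mean(U) = (4 + 4 + 3 + 8 + 8) / 5 = 27/5 = 5.4
  mean(V) = (2 + 4 + 1 + 7 + 6) / 5 = 20/5 = 4

Step 2 — sample variances and covariances s[i,j] = (1/(n-1)) · Σ_k (x_{k,i} - mean_i) · (x_{k,j} - mean_j), with n-1 = 4:
  s[U,U] = ((-1.4)·(-1.4) + (-1.4)·(-1.4) + (-2.4)·(-2.4) + (2.6)·(2.6) + (2.6)·(2.6)) / 4 = 23.2/4 = 5.8
  s[U,V] = ((-1.4)·(-2) + (-1.4)·(0) + (-2.4)·(-3) + (2.6)·(3) + (2.6)·(2)) / 4 = 23/4 = 5.75
  s[V,V] = ((-2)·(-2) + (0)·(0) + (-3)·(-3) + (3)·(3) + (2)·(2)) / 4 = 26/4 = 6.5
  Sample standard deviations s_i = √(s[i,i]):
  s(U) = √(5.8) = 2.4083
  s(V) = √(6.5) = 2.5495

Step 3 — r_{ij} = s_{ij} / (s_i · s_j):
  r[U,U] = 1 (diagonal).
  r[U,V] = 5.75 / (2.4083 · 2.5495) = 5.75 / 6.14 = 0.9365
  r[V,V] = 1 (diagonal).

R is symmetric with unit diagonal. Assembling:

R = [[1, 0.9365],
 [0.9365, 1]]


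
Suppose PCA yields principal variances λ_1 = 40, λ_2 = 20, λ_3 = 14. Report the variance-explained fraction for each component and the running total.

Step 1 — total variance = trace(Sigma) = Σ λ_i = 40 + 20 + 14 = 74.

Step 2 — fraction explained by component i = λ_i / Σ λ:
  PC1: 40/74 = 0.5405
  PC2: 20/74 = 0.2703
  PC3: 14/74 = 0.1892

Step 3 — cumulative fraction after k components = (λ_1 + ... + λ_k) / Σ λ:
  k = 1: 40/74 = 0.5405
  k = 2: (40 + 20)/74 = 60/74 = 0.8108
  k = 3: (40 + 20 + 14)/74 = 74/74 = 1

Summary (fraction, with percent):

explained: PC1 0.5405 (54.05%), PC2 0.2703 (27.03%), PC3 0.1892 (18.92%);  cumulative: 0.5405, 0.8108, 1


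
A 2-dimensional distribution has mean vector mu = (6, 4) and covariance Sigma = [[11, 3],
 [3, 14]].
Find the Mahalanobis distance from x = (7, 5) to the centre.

Step 1 — centre the observation: (x - mu) = (1, 1).

Step 2 — invert Sigma. det(Sigma) = 11·14 - (3)² = 145.
  Sigma^{-1} = (1/det) · [[d, -b], [-b, a]] = [[0.0966, -0.0207],
 [-0.0207, 0.0759]].

Step 3 — form the quadratic (x - mu)^T · Sigma^{-1} · (x - mu):
  Sigma^{-1} · (x - mu) = (0.0759, 0.0552).
  (x - mu)^T · [Sigma^{-1} · (x - mu)] = (1)·(0.0759) + (1)·(0.0552) = 0.131.

Step 4 — take square root: d = √(0.131) ≈ 0.362.

d(x, mu) = √(0.131) ≈ 0.362


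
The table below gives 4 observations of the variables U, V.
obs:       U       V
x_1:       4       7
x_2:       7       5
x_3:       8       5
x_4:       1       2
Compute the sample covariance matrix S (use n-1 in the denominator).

Step 1 — column means:
  mean(U) = (4 + 7 + 8 + 1) / 4 = 20/4 = 5
  mean(V) = (7 + 5 + 5 + 2) / 4 = 19/4 = 4.75

Step 2 — sample covariance S[i,j] = (1/(n-1)) · Σ_k (x_{k,i} - mean_i) · (x_{k,j} - mean_j), with n-1 = 3.
  S[U,U] = ((-1)·(-1) + (2)·(2) + (3)·(3) + (-4)·(-4)) / 3 = 30/3 = 10
  S[U,V] = ((-1)·(2.25) + (2)·(0.25) + (3)·(0.25) + (-4)·(-2.75)) / 3 = 10/3 = 3.3333
  S[V,V] = ((2.25)·(2.25) + (0.25)·(0.25) + (0.25)·(0.25) + (-2.75)·(-2.75)) / 3 = 12.75/3 = 4.25

S is symmetric (S[j,i] = S[i,j]). Assembling:

S = [[10, 3.3333],
 [3.3333, 4.25]]


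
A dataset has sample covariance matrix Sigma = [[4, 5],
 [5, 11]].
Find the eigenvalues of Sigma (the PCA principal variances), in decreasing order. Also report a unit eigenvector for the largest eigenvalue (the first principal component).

Step 1 — characteristic polynomial of 2×2 Sigma:
  det(Sigma - λI) = λ² - trace · λ + det = 0.
  trace = 4 + 11 = 15, det = 4·11 - (5)² = 19.
Step 2 — discriminant:
  Δ = trace² - 4·det = 225 - 76 = 149.
Step 3 — eigenvalues:
  λ = (trace ± √Δ)/2 = (15 ± 12.2066)/2,
  λ_1 = 13.6033,  λ_2 = 1.3967.

Step 4 — unit eigenvector for λ_1: solve (Sigma - λ_1 I)v = 0. First row:
  (4 - 13.6033)·v_x + (5)·v_y = 0, i.e. (-9.6033)·v_x + (5)·v_y = 0,
  so v ∝ (b, λ_1 - a) = (5, 9.6033) = u.
  ||u|| = √((5)² + (9.6033)²) = √(117.2229) ≈ 10.827,
  v_1 = u/||u|| ≈ (0.4618, 0.887) (||v_1|| = 1).

λ_1 = 13.6033,  λ_2 = 1.3967;  v_1 ≈ (0.4618, 0.887)


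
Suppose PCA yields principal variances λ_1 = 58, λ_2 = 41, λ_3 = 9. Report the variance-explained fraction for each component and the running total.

Step 1 — total variance = trace(Sigma) = Σ λ_i = 58 + 41 + 9 = 108.

Step 2 — fraction explained by component i = λ_i / Σ λ:
  PC1: 58/108 = 0.537
  PC2: 41/108 = 0.3796
  PC3: 9/108 = 0.0833

Step 3 — cumulative fraction after k components = (λ_1 + ... + λ_k) / Σ λ:
  k = 1: 58/108 = 0.537
  k = 2: (58 + 41)/108 = 99/108 = 0.9167
  k = 3: (58 + 41 + 9)/108 = 108/108 = 1

Summary (fraction, with percent):

explained: PC1 0.537 (53.7%), PC2 0.3796 (37.96%), PC3 0.0833 (8.33%);  cumulative: 0.537, 0.9167, 1


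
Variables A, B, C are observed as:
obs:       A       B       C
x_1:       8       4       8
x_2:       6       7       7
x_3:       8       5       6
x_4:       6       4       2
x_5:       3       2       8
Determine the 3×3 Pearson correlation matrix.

Step 1 — column means:
  mean(A) = (8 + 6 + 8 + 6 + 3) / 5 = 31/5 = 6.2
  mean(B) = (4 + 7 + 5 + 4 + 2) / 5 = 22/5 = 4.4
  mean(C) = (8 + 7 + 6 + 2 + 8) / 5 = 31/5 = 6.2

Step 2 — sample variances and covariances s[i,j] = (1/(n-1)) · Σ_k (x_{k,i} - mean_i) · (x_{k,j} - mean_j), with n-1 = 4:
  s[A,A] = ((1.8)·(1.8) + (-0.2)·(-0.2) + (1.8)·(1.8) + (-0.2)·(-0.2) + (-3.2)·(-3.2)) / 4 = 16.8/4 = 4.2
  s[A,B] = ((1.8)·(-0.4) + (-0.2)·(2.6) + (1.8)·(0.6) + (-0.2)·(-0.4) + (-3.2)·(-2.4)) / 4 = 7.6/4 = 1.9
  s[A,C] = ((1.8)·(1.8) + (-0.2)·(0.8) + (1.8)·(-0.2) + (-0.2)·(-4.2) + (-3.2)·(1.8)) / 4 = -2.2/4 = -0.55
  s[B,B] = ((-0.4)·(-0.4) + (2.6)·(2.6) + (0.6)·(0.6) + (-0.4)·(-0.4) + (-2.4)·(-2.4)) / 4 = 13.2/4 = 3.3
  s[B,C] = ((-0.4)·(1.8) + (2.6)·(0.8) + (0.6)·(-0.2) + (-0.4)·(-4.2) + (-2.4)·(1.8)) / 4 = -1.4/4 = -0.35
  s[C,C] = ((1.8)·(1.8) + (0.8)·(0.8) + (-0.2)·(-0.2) + (-4.2)·(-4.2) + (1.8)·(1.8)) / 4 = 24.8/4 = 6.2
  Sample standard deviations s_i = √(s[i,i]):
  s(A) = √(4.2) = 2.0494
  s(B) = √(3.3) = 1.8166
  s(C) = √(6.2) = 2.49

Step 3 — r_{ij} = s_{ij} / (s_i · s_j):
  r[A,A] = 1 (diagonal).
  r[A,B] = 1.9 / (2.0494 · 1.8166) = 1.9 / 3.7229 = 0.5104
  r[A,C] = -0.55 / (2.0494 · 2.49) = -0.55 / 5.1029 = -0.1078
  r[B,B] = 1 (diagonal).
  r[B,C] = -0.35 / (1.8166 · 2.49) = -0.35 / 4.5233 = -0.0774
  r[C,C] = 1 (diagonal).

R is symmetric with unit diagonal. Assembling:

R = [[1, 0.5104, -0.1078],
 [0.5104, 1, -0.0774],
 [-0.1078, -0.0774, 1]]
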